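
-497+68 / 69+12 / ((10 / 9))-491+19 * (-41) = -605549 / 345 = -1755.21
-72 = -72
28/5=5.60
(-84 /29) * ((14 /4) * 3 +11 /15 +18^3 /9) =-276878 /145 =-1909.50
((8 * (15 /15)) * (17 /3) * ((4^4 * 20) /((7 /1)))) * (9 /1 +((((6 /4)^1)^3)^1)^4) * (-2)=-64407900 /7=-9201128.57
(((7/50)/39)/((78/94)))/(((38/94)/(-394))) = -3046211/722475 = -4.22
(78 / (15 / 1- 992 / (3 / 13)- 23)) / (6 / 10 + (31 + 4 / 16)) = -9 / 15827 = -0.00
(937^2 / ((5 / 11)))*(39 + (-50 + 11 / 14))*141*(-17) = 47290934758.41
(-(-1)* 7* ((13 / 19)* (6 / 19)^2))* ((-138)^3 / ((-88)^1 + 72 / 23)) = 6188124033 / 418399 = 14790.01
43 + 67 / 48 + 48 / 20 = 11231 / 240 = 46.80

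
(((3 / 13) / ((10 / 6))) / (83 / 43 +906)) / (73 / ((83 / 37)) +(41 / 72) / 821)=1898736552 / 405176066523475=0.00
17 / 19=0.89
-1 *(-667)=667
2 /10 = 1 /5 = 0.20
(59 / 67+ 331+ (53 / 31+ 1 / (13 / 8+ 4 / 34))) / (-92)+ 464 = 20848633361 / 45286908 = 460.37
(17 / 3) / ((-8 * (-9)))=0.08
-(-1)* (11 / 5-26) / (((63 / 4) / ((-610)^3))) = 3086941600 / 9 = 342993511.11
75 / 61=1.23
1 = 1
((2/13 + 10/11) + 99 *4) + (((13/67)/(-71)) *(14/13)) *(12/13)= 270100612/680251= 397.06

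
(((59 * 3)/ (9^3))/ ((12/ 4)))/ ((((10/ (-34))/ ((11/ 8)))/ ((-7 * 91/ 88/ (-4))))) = -638911/ 933120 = -0.68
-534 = -534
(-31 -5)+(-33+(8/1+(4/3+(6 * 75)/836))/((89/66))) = -104300/1691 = -61.68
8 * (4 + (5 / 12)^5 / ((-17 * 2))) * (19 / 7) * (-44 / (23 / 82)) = -289958053363 / 21282912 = -13623.98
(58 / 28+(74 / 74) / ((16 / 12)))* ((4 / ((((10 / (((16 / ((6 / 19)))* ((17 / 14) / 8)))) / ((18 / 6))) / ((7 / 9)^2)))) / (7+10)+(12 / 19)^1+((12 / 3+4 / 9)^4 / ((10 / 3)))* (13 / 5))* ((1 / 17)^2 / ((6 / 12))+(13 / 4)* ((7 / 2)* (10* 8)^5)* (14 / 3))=377858282913726342053413 / 2521851570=149833672769934.81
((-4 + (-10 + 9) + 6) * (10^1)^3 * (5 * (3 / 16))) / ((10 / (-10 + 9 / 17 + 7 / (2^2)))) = -196875 / 272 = -723.81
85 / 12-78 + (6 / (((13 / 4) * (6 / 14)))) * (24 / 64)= -10811 / 156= -69.30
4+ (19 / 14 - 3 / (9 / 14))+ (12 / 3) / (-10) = 61 / 210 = 0.29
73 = 73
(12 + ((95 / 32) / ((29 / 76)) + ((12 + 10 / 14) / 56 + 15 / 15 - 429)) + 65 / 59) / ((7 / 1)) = -136453369 / 2347492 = -58.13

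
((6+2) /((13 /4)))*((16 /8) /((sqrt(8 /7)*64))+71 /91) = sqrt(14) /52+2272 /1183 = 1.99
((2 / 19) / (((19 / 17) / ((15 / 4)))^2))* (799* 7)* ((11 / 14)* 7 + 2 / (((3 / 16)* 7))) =5108905875 / 109744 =46552.94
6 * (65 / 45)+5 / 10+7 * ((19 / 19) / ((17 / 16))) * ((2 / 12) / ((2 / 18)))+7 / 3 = 21.38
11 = 11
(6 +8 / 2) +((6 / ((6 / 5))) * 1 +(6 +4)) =25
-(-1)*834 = 834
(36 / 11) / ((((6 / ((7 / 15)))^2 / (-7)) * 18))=-343 / 44550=-0.01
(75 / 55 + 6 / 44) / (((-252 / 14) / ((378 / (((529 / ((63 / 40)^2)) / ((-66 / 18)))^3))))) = 194177156693751 / 1212710002688000000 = 0.00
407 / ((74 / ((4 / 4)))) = 11 / 2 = 5.50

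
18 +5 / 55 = 199 / 11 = 18.09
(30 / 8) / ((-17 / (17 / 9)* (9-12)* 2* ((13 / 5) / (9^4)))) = 18225 / 104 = 175.24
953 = 953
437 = 437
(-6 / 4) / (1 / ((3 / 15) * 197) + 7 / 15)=-8865 / 2908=-3.05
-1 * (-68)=68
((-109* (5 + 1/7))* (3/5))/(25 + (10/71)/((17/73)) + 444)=-14208804/19838455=-0.72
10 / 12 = 5 / 6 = 0.83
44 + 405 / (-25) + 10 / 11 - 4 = 1359 / 55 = 24.71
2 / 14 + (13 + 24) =260 / 7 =37.14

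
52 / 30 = 26 / 15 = 1.73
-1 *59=-59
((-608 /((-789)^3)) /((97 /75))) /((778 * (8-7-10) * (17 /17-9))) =0.00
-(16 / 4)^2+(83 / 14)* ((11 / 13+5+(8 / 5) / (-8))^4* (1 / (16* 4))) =1249806957843 / 15994160000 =78.14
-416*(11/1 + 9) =-8320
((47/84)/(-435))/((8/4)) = -47/73080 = -0.00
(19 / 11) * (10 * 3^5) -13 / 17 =784747 / 187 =4196.51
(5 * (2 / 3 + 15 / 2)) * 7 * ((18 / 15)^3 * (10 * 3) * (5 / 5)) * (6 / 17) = 444528 / 85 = 5229.74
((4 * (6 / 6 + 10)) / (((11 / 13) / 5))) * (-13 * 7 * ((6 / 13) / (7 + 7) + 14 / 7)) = -48100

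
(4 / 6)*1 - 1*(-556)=1670 / 3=556.67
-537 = -537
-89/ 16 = -5.56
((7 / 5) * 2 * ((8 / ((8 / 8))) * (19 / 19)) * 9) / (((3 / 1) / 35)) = 2352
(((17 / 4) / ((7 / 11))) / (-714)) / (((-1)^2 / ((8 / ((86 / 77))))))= -121 / 1806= -0.07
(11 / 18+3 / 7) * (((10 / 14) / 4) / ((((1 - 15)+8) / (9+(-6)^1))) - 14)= -34453 / 2352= -14.65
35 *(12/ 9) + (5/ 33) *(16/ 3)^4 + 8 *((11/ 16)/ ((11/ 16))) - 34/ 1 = 382922/ 2673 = 143.26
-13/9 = -1.44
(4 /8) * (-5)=-5 /2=-2.50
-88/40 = -11/5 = -2.20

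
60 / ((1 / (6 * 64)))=23040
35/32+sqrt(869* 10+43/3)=35/32+sqrt(78339)/3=94.39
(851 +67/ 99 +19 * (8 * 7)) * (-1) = -189652/ 99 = -1915.68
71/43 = 1.65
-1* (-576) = 576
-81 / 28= -2.89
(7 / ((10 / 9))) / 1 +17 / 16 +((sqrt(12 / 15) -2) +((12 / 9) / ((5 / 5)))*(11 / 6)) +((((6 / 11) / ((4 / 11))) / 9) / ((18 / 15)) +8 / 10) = 2*sqrt(5) / 5 +2099 / 240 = 9.64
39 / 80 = 0.49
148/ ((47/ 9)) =1332/ 47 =28.34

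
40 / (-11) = -40 / 11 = -3.64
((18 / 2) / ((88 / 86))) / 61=387 / 2684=0.14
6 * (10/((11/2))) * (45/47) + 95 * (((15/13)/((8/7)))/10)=2154615/107536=20.04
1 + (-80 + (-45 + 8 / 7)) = -860 / 7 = -122.86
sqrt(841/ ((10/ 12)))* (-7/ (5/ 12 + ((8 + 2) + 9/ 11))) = -26796* sqrt(30)/ 7415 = -19.79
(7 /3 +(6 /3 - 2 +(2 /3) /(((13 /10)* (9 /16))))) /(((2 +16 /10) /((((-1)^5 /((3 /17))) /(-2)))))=96815 /37908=2.55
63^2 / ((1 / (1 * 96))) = 381024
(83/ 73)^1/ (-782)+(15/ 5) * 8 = 1369981/ 57086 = 24.00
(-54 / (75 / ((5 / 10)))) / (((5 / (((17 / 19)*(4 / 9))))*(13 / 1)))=-68 / 30875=-0.00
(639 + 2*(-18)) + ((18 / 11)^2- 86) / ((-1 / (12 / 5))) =485799 / 605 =802.97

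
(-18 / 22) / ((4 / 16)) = -36 / 11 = -3.27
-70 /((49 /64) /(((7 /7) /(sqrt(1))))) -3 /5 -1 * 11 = -3606 /35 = -103.03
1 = 1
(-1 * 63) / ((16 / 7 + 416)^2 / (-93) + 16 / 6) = 287091 / 8561032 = 0.03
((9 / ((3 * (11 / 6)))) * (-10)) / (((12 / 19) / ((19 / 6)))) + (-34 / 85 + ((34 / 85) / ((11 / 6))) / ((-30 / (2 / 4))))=-45347 / 550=-82.45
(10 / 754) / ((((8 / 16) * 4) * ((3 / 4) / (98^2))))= 96040 / 1131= 84.92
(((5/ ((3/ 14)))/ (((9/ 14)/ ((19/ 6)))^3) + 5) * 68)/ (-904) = -2804657195/ 13345074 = -210.16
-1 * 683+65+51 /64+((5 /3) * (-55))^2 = 4484491 /576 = 7785.57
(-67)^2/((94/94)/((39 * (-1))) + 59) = 175071/2300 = 76.12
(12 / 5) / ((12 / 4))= 4 / 5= 0.80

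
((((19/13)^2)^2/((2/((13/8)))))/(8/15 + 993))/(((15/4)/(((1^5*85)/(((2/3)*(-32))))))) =-33231855/8381924096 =-0.00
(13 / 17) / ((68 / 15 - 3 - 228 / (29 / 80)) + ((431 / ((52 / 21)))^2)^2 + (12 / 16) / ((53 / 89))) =2191400989440 / 2630268059908828140367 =0.00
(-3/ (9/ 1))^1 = -1/ 3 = -0.33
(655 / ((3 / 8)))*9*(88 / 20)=69168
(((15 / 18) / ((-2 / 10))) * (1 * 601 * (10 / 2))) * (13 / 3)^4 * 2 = -2145645125 / 243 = -8829815.33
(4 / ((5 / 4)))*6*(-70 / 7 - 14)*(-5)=2304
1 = 1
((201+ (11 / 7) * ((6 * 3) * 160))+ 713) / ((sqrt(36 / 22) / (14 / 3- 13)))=-475975 * sqrt(22) / 63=-35436.84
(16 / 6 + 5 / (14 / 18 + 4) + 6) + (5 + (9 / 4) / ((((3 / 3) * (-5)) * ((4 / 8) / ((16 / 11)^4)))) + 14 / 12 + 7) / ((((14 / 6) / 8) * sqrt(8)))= 1253 / 129 + 573389 * sqrt(2) / 73205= 20.79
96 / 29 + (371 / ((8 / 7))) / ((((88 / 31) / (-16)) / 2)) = -3656.10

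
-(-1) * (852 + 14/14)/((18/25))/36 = 21325/648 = 32.91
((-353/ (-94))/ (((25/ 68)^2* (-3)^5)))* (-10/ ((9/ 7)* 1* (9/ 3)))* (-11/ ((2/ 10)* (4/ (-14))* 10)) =219948652/ 38545875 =5.71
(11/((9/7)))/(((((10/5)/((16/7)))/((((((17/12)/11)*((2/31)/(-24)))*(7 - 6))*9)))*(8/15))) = -85/1488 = -0.06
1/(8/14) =7/4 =1.75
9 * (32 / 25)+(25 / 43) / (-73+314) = 2985169 / 259075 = 11.52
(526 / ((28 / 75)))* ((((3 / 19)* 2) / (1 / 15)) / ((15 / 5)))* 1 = 295875 / 133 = 2224.62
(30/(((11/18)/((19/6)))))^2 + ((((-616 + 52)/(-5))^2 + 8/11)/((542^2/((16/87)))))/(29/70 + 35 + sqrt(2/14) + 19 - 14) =8592681577953280132/355567341216505 - 13514368 * sqrt(7)/19394582248173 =24166.12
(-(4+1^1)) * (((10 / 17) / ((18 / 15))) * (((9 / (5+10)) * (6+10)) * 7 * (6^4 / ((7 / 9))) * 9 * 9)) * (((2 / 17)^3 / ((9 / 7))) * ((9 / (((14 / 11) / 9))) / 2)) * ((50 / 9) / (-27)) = 15396480000 / 83521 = 184342.62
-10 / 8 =-5 / 4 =-1.25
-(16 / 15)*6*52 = -1664 / 5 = -332.80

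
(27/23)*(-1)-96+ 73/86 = -190531/1978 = -96.33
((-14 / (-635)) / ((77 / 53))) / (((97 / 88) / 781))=662288 / 61595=10.75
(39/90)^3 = 2197/27000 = 0.08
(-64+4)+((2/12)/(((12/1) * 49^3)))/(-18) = -9148386241/152473104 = -60.00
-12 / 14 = -6 / 7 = -0.86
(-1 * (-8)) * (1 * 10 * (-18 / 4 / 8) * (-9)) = 405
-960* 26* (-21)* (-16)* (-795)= 6667315200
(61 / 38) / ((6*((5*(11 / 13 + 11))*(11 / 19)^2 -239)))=-15067 / 12341484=-0.00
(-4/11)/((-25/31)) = 124/275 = 0.45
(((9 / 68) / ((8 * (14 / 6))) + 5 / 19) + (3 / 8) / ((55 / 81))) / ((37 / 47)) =153836029 / 147236320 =1.04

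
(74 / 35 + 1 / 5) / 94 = 81 / 3290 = 0.02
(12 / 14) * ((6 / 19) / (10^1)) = 18 / 665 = 0.03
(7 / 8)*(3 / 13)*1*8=21 / 13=1.62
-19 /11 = -1.73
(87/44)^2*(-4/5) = -7569/2420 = -3.13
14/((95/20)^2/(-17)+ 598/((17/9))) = 3808/85751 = 0.04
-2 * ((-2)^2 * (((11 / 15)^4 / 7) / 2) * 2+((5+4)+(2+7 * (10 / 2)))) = -32719628 / 354375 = -92.33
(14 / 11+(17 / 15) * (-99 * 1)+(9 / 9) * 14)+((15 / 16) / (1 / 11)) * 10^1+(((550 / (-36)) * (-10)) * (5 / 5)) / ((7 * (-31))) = 4720831 / 859320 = 5.49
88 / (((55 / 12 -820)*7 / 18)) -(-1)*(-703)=-48170993 / 68495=-703.28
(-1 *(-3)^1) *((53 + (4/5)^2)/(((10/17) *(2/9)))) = 615519/500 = 1231.04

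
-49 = -49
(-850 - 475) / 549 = -1325 / 549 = -2.41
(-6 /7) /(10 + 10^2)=-3 /385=-0.01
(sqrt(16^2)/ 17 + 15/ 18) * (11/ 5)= 1991/ 510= 3.90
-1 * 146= -146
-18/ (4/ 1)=-9/ 2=-4.50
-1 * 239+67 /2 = -411 /2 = -205.50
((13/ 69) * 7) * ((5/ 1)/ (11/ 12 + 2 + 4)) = 1820/ 1909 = 0.95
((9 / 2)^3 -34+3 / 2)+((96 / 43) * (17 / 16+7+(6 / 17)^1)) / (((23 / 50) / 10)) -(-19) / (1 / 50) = 190600097 / 134504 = 1417.06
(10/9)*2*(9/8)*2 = 5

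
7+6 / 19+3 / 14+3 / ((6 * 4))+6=14529 / 1064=13.66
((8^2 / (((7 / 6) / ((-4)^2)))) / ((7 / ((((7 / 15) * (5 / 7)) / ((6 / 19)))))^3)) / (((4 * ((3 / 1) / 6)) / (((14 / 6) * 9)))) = 877952 / 27783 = 31.60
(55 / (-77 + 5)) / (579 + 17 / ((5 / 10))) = -55 / 44136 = -0.00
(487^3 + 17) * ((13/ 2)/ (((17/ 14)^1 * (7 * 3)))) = 500505720/ 17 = 29441512.94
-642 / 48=-13.38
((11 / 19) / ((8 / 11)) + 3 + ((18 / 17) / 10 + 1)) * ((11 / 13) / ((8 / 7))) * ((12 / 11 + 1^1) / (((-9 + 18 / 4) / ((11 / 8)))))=-12462527 / 5374720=-2.32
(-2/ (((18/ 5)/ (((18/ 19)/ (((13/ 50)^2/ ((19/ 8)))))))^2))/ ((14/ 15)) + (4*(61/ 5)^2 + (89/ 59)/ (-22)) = 5347353503403/ 12975262300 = 412.12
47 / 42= 1.12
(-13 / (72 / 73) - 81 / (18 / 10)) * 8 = -4189 / 9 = -465.44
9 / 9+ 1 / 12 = 13 / 12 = 1.08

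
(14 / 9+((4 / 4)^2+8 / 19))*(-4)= -2036 / 171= -11.91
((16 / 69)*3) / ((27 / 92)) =2.37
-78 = -78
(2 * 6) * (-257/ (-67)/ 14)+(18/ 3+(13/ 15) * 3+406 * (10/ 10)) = 979947/ 2345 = 417.89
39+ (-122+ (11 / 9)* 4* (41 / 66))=-2159 / 27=-79.96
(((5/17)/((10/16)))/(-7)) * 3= -24/119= -0.20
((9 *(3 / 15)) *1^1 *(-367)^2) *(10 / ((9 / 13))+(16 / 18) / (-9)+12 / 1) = 287426326 / 45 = 6387251.69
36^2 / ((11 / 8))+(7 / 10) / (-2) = 207283 / 220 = 942.20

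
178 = 178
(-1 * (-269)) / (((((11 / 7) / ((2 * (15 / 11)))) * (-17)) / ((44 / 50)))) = -22596 / 935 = -24.17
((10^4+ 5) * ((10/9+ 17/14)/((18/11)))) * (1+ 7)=21497410/189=113742.91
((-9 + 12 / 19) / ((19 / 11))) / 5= -1749 / 1805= -0.97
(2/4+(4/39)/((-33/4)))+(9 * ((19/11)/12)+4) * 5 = 138815/5148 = 26.96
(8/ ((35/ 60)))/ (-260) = -24/ 455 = -0.05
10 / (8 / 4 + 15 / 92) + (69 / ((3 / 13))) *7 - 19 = 413646 / 199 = 2078.62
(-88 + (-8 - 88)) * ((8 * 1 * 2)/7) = -2944/7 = -420.57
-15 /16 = -0.94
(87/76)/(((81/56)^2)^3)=0.13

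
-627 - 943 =-1570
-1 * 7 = -7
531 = 531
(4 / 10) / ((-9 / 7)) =-14 / 45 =-0.31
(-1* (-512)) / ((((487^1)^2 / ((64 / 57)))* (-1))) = -32768 / 13518633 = -0.00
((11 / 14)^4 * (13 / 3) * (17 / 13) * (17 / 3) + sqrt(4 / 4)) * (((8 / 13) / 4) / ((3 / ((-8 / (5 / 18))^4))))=9111218577408 / 19508125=467047.38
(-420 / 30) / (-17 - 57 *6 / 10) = 35 / 128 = 0.27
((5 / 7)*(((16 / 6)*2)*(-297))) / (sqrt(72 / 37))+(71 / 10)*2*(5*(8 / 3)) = 568 / 3 - 660*sqrt(74) / 7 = -621.74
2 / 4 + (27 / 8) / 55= 0.56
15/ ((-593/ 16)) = -240/ 593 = -0.40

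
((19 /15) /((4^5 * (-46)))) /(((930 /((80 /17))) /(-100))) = 95 /6981696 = 0.00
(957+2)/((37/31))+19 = 30432/37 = 822.49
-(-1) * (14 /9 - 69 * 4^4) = -158962 /9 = -17662.44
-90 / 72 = -5 / 4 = -1.25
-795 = -795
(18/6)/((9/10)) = 10/3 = 3.33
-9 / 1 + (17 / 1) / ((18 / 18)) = 8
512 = 512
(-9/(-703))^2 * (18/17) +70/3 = 588113084/25204659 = 23.33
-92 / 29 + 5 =53 / 29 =1.83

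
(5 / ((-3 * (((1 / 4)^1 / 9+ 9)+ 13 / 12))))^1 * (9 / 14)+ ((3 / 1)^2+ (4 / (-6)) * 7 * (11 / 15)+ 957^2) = 915854.47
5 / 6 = 0.83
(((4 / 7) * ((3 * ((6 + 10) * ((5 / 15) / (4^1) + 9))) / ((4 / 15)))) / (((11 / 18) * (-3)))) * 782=-30685680 / 77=-398515.32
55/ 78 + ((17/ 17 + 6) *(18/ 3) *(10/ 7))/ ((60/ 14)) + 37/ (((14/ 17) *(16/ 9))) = 349243/ 8736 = 39.98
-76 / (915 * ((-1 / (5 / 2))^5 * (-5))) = -2375 / 1464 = -1.62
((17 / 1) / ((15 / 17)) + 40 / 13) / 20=4357 / 3900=1.12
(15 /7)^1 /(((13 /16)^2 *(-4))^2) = 61440 /199927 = 0.31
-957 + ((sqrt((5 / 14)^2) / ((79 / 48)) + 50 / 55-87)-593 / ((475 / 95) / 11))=-71398419 / 30415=-2347.47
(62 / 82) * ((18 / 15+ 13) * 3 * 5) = 6603 / 41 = 161.05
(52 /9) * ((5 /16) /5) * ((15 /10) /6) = 0.09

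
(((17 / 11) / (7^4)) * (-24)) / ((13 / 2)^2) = -0.00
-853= -853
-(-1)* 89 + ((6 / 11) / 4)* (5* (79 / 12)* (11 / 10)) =1503 / 16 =93.94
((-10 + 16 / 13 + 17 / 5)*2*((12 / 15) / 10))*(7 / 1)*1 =-9772 / 1625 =-6.01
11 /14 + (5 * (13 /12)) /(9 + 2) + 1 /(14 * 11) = 1.28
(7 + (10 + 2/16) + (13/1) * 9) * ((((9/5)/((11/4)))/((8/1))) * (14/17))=67599/7480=9.04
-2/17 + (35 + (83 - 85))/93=125/527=0.24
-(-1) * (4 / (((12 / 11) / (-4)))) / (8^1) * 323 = -3553 / 6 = -592.17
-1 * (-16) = 16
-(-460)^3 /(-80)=-1216700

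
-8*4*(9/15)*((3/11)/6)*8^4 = -196608/55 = -3574.69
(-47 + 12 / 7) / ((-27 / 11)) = 3487 / 189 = 18.45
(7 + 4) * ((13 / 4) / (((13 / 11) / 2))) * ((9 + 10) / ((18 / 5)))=11495 / 36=319.31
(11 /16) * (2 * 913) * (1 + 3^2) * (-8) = -100430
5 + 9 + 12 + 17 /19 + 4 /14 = 3615 /133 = 27.18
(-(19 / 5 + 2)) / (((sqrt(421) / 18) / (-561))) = 292842 * sqrt(421) / 2105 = 2854.45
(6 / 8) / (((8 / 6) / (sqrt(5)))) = 9*sqrt(5) / 16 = 1.26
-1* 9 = -9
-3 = -3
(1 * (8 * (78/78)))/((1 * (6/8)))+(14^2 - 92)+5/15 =115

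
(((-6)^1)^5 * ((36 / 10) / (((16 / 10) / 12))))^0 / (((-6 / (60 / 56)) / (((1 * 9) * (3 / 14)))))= -135 / 392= -0.34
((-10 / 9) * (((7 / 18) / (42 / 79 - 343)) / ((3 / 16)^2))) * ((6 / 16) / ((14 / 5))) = 0.00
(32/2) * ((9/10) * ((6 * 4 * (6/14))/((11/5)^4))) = 648000/102487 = 6.32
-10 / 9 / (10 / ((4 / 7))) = -4 / 63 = -0.06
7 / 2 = 3.50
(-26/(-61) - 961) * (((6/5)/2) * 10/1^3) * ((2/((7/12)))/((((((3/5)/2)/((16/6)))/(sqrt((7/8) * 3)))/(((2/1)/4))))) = -9375200 * sqrt(42)/427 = -142290.96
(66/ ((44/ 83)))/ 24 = 83/ 16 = 5.19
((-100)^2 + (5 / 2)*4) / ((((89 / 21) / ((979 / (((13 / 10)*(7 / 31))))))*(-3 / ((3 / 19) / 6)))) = -1312850 / 19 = -69097.37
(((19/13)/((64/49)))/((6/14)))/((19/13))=343/192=1.79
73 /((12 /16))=292 /3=97.33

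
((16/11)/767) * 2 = 32/8437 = 0.00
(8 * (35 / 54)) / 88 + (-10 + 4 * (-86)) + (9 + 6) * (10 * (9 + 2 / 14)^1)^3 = 2335630927337 / 203742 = 11463669.38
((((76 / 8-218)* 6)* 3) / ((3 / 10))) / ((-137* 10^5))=1251 / 1370000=0.00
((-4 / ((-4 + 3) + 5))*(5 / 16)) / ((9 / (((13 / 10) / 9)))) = -13 / 2592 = -0.01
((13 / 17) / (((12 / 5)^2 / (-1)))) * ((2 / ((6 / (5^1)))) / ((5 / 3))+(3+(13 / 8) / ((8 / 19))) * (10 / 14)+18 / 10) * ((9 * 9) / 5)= -2017899 / 121856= -16.56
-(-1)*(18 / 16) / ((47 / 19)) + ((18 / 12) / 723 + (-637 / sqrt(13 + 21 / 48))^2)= 588315520049 / 19482440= 30197.22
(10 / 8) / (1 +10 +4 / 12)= 15 / 136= 0.11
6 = 6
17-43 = -26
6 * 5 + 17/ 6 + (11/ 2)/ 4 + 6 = 965/ 24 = 40.21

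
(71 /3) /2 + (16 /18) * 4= 15.39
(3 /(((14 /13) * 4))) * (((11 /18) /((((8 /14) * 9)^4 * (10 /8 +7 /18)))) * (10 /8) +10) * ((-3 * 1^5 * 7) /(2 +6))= -25767026155 /1409384448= -18.28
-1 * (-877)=877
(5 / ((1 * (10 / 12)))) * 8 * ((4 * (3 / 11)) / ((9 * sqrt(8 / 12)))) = 32 * sqrt(6) / 11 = 7.13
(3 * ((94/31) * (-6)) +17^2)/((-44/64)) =-116272/341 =-340.97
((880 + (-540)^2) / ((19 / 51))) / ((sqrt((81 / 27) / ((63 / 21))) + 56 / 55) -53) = -205101600 / 13319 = -15399.17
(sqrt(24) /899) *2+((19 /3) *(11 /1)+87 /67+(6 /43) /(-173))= 4 *sqrt(6) /899+106108690 /1495239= 70.98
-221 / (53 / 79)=-329.42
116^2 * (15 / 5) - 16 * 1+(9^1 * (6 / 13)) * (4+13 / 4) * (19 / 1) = 1064029 / 26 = 40924.19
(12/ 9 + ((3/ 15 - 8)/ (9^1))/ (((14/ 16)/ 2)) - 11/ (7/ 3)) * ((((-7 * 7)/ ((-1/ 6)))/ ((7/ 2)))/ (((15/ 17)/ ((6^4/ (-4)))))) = 4134672/ 25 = 165386.88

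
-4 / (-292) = 1 / 73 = 0.01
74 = 74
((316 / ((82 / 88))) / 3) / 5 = 22.61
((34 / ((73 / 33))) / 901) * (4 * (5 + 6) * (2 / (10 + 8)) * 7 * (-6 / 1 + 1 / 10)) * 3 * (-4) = 799568 / 19345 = 41.33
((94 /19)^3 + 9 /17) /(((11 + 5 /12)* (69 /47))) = 2666151892 /367416053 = 7.26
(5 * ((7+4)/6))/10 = 11/12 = 0.92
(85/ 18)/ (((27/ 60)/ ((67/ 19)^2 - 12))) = 133450/ 29241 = 4.56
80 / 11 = 7.27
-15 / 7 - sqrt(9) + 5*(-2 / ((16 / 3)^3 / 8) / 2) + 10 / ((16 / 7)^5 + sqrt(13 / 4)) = -82623298410928339 / 15749437608995328 - 5649504980*sqrt(13) / 4394374332867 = -5.25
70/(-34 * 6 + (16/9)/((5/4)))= -1575/4558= -0.35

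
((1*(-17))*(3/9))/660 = -17/1980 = -0.01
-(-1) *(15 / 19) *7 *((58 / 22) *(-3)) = -9135 / 209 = -43.71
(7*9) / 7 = 9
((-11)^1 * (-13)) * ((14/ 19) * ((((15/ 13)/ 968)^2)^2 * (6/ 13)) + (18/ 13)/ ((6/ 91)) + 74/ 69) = 2358368707701484807529/ 747179337943593984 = 3156.36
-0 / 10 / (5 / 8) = 0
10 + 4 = 14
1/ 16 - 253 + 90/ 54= -12061/ 48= -251.27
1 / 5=0.20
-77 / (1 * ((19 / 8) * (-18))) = 308 / 171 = 1.80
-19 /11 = -1.73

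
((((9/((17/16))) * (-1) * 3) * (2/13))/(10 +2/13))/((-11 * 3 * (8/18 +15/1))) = 0.00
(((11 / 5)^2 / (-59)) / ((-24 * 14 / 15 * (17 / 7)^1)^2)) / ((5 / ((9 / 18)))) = -121 / 43650560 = -0.00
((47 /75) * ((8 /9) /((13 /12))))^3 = 3402072064 /25025203125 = 0.14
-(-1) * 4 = 4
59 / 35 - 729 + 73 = -22901 / 35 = -654.31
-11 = -11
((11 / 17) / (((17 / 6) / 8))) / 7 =528 / 2023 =0.26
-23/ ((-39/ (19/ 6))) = 437/ 234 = 1.87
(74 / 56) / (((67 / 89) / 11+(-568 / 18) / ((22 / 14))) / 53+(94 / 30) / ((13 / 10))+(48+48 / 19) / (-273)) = 4267757637 / 5967065684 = 0.72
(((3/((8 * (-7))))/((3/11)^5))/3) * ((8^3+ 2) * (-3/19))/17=41390107/732564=56.50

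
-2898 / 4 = -724.50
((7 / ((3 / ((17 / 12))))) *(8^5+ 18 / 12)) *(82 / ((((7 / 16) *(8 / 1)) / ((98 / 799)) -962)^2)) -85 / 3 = -111527509019 / 6148284921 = -18.14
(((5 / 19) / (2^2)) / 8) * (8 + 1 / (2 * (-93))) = 7435 / 113088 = 0.07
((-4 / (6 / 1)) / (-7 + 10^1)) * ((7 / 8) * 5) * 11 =-385 / 36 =-10.69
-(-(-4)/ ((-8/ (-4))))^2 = -4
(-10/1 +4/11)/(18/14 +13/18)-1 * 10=-41186/2783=-14.80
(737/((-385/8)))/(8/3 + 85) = -1608/9205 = -0.17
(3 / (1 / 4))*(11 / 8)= 33 / 2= 16.50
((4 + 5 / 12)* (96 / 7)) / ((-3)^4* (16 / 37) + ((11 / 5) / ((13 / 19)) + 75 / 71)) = 36200060 / 23486603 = 1.54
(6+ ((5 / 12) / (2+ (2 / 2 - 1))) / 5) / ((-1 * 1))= -145 / 24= -6.04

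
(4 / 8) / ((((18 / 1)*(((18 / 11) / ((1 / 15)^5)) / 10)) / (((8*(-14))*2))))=-616 / 12301875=-0.00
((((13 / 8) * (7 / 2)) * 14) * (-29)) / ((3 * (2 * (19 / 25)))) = -461825 / 912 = -506.39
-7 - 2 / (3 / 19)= -59 / 3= -19.67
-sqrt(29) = -5.39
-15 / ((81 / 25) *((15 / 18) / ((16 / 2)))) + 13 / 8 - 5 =-3443 / 72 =-47.82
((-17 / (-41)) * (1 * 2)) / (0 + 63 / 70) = 340 / 369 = 0.92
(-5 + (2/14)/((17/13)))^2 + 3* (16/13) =5083140/184093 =27.61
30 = 30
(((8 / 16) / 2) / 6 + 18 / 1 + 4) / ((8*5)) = 529 / 960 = 0.55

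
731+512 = 1243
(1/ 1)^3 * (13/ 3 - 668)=-1991/ 3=-663.67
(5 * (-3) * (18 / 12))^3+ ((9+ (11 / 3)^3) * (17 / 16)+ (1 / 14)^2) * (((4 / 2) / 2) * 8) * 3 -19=-35008157 / 3528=-9922.95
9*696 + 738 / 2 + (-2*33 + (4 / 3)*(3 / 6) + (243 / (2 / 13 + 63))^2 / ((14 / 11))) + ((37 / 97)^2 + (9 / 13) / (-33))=250612640676257045 / 38090362924614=6579.42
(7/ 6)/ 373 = 7/ 2238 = 0.00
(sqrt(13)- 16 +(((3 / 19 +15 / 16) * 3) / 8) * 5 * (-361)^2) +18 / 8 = sqrt(13) +34258945 / 128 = 267651.61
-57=-57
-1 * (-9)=9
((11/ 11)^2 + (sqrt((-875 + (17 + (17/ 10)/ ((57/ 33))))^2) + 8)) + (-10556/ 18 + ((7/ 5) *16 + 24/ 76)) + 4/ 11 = 302.65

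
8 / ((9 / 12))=32 / 3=10.67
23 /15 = 1.53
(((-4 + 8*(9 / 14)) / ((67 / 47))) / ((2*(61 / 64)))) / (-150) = -6016 / 2145675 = -0.00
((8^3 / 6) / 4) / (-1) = -64 / 3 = -21.33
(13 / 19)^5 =371293 / 2476099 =0.15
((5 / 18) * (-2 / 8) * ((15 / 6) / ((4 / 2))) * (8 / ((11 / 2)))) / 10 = -5 / 396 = -0.01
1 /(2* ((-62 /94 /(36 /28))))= -423 /434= -0.97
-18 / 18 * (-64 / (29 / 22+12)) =1408 / 293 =4.81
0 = 0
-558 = -558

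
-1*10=-10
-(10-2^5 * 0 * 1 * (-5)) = -10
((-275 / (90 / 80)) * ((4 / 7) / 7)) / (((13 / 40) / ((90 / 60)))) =-176000 / 1911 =-92.10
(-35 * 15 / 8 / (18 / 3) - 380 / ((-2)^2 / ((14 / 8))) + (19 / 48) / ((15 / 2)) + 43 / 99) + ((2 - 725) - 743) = -1642.70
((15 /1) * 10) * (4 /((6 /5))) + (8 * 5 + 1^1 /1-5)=536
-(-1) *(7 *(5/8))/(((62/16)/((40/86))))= 700/1333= 0.53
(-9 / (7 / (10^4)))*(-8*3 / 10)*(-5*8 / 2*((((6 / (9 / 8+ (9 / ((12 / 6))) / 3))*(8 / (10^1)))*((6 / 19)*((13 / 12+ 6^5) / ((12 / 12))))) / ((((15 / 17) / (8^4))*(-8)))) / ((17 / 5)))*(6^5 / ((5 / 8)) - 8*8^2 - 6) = 5250707478282240000 / 931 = 5639857656586723.95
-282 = -282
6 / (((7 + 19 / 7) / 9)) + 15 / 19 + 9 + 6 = 21.35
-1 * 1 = -1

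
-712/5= -142.40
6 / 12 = 1 / 2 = 0.50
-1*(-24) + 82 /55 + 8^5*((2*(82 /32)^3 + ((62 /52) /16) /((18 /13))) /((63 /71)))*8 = 310541889974 /31185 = 9958053.23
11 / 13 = 0.85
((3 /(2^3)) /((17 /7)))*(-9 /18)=-21 /272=-0.08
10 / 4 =5 / 2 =2.50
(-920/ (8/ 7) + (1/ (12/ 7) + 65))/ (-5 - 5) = 8873/ 120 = 73.94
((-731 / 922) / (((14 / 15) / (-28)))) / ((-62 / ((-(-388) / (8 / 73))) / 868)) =-543502155 / 461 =-1178963.46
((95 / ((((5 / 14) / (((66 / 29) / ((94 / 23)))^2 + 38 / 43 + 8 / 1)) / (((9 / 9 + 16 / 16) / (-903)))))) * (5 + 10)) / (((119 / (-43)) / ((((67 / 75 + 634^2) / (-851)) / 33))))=-10451637386524052 / 24872303680785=-420.21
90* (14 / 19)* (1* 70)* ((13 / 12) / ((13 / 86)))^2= 4530050 / 19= 238423.68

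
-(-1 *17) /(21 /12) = 68 /7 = 9.71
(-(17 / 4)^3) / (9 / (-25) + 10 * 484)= -0.02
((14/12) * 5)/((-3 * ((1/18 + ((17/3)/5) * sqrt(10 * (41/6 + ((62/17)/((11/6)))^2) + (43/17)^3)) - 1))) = -3850 * sqrt(11286496146)/2640784327 - 30597875/2640784327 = -0.17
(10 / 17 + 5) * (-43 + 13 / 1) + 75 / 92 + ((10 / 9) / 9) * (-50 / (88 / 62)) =-238544675 / 1393524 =-171.18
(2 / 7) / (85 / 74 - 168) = -148 / 86429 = -0.00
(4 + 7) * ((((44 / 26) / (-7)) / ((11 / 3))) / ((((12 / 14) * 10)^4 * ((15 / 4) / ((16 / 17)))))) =-3773 / 111881250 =-0.00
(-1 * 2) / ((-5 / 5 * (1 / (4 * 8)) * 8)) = 8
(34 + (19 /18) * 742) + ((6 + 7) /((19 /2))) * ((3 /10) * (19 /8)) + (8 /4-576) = 87911 /360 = 244.20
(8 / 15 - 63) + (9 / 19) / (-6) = -35651 / 570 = -62.55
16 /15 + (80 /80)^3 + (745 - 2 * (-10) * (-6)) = 9406 /15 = 627.07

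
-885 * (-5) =4425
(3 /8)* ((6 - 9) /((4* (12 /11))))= -33 /128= -0.26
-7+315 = 308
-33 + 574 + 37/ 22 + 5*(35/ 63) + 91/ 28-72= 188777/ 396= 476.71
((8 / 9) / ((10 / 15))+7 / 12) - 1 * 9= -85 / 12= -7.08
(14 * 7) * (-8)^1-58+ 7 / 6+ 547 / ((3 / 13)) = 3059 / 2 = 1529.50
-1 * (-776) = 776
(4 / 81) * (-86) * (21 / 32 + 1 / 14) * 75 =-175225 / 756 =-231.78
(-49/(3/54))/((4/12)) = -2646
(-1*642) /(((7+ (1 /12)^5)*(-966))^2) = -1104192995328 /78643130204130625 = -0.00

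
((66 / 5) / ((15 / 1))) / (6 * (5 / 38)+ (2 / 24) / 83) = 416328 / 373975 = 1.11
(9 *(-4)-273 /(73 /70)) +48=-18234 /73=-249.78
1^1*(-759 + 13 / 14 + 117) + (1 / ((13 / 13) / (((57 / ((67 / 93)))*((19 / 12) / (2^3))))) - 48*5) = -12988109 / 15008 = -865.41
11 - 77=-66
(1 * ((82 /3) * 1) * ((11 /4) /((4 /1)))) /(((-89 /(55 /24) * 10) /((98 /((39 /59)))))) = -14342251 /1999296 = -7.17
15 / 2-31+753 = 1459 / 2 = 729.50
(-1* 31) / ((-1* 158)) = 0.20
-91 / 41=-2.22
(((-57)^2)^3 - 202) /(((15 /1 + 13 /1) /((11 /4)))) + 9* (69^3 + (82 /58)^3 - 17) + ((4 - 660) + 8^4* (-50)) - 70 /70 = 9208531051147009 /2731568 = 3371152045.69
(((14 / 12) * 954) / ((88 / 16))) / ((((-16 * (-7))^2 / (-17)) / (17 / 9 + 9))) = -2.99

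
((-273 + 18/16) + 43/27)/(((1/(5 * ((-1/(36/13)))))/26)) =49331945/3888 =12688.26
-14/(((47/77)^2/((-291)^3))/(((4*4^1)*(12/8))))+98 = 22223066238.62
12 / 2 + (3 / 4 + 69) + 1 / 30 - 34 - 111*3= -17473 / 60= -291.22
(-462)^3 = -98611128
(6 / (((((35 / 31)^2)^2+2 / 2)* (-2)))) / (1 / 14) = -19393941 / 1212073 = -16.00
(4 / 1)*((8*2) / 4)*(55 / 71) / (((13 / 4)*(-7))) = -3520 / 6461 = -0.54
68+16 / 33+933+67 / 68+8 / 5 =11265667 / 11220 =1004.07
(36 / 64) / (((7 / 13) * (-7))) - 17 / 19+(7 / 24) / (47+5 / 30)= -4374865 / 4215568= -1.04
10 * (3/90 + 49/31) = 1501/93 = 16.14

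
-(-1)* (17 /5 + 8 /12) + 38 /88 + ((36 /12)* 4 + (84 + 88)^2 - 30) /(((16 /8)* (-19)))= -9700369 /12540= -773.55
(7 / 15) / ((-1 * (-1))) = 7 / 15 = 0.47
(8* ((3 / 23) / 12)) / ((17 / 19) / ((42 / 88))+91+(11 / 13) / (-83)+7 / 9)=2583126 / 2781732493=0.00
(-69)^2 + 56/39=185735/39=4762.44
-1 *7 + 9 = 2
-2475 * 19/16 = -47025/16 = -2939.06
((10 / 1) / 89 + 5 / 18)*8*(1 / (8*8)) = 625 / 12816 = 0.05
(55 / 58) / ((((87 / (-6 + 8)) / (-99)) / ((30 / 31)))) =-54450 / 26071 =-2.09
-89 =-89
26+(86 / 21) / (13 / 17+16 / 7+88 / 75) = 26.97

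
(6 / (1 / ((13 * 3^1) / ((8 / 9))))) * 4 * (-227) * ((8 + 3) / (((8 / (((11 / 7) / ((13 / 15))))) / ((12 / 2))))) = -100117215 / 28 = -3575614.82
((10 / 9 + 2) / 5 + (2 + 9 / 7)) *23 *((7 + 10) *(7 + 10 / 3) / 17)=877703 / 945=928.79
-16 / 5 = -3.20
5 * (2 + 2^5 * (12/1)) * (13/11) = 2280.91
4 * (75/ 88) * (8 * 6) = 1800/ 11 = 163.64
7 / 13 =0.54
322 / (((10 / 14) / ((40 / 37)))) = 18032 / 37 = 487.35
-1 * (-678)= 678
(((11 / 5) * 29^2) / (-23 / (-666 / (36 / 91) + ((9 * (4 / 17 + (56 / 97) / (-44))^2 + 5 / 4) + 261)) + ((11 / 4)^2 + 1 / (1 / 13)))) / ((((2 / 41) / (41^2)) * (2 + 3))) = 619658.72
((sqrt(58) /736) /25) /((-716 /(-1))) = sqrt(58) /13174400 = 0.00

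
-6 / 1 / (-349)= 6 / 349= 0.02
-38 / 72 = -19 / 36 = -0.53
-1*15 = -15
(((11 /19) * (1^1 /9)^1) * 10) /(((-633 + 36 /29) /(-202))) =644380 /3132891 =0.21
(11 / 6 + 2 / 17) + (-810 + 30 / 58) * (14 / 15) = -2229049 / 2958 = -753.57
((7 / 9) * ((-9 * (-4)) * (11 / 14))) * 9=198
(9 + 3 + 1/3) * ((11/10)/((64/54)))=3663/320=11.45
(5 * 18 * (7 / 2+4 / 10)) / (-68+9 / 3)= -27 / 5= -5.40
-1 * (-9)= 9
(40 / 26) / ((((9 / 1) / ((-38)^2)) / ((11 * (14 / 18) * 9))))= 2223760 / 117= 19006.50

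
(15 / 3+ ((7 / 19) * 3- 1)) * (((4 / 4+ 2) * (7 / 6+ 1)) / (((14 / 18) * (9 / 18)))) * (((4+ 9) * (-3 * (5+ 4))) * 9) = -35851491 / 133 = -269560.08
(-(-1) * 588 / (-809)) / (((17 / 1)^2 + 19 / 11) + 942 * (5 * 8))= -1078 / 56316917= -0.00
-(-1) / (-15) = -1 / 15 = -0.07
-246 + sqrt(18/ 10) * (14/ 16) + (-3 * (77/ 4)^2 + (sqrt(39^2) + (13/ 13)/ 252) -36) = -1365521/ 1008 + 21 * sqrt(5)/ 40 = -1353.51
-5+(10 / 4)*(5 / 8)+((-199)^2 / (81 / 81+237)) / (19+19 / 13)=1188767 / 253232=4.69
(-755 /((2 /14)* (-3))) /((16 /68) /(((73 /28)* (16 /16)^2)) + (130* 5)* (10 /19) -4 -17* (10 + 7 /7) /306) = 106812870 /20468321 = 5.22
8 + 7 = 15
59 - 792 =-733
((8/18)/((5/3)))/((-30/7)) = -14/225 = -0.06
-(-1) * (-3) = -3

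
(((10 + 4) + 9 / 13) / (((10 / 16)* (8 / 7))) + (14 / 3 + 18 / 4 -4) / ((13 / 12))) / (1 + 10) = 1647 / 715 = 2.30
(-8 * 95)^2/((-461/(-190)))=109744000/461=238056.40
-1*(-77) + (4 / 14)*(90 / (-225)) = 2691 / 35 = 76.89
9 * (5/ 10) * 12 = 54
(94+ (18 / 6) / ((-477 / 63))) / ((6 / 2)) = 4961 / 159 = 31.20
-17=-17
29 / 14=2.07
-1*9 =-9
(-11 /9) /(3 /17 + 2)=-187 /333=-0.56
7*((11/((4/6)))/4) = 231/8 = 28.88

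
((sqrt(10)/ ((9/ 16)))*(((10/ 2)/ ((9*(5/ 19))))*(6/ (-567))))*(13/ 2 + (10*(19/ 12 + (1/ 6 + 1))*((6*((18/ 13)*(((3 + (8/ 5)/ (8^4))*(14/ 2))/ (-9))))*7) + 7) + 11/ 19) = 235093123*sqrt(10)/ 1592136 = 466.94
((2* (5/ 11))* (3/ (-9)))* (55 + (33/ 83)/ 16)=-33215/ 1992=-16.67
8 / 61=0.13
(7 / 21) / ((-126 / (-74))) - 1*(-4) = 793 / 189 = 4.20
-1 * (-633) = 633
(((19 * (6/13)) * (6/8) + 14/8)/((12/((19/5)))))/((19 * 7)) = 433/21840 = 0.02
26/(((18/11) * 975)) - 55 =-37114/675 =-54.98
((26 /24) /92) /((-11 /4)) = -13 /3036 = -0.00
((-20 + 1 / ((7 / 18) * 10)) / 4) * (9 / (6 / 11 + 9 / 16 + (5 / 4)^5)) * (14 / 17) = -35025408 / 3982675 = -8.79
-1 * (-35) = 35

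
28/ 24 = 1.17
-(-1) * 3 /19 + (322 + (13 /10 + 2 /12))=92233 /285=323.62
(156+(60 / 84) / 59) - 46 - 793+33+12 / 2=-265967 / 413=-643.99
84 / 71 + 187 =13361 / 71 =188.18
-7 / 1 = -7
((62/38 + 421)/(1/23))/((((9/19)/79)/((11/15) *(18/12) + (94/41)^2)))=51967019467/5043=10304782.76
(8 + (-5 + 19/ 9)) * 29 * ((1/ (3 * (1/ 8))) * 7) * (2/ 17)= 149408/ 459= 325.51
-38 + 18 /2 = -29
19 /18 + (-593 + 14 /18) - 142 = -4399 /6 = -733.17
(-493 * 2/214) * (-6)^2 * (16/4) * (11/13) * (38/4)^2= -70477308/1391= -50666.65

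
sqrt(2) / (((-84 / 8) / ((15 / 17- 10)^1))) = 310*sqrt(2) / 357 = 1.23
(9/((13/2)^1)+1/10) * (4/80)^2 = 193/52000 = 0.00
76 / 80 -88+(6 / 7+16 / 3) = -33961 / 420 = -80.86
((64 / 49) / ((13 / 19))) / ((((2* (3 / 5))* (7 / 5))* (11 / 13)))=15200 / 11319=1.34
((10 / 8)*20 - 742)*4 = -2868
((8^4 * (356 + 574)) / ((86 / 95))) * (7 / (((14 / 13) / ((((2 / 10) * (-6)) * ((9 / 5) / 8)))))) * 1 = -317551104 / 43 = -7384909.40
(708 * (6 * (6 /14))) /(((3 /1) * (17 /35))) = 21240 /17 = 1249.41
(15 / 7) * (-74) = -1110 / 7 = -158.57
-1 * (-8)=8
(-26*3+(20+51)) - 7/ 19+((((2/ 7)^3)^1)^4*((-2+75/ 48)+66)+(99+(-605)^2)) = 96282983493293752/ 262984456819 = 366116.63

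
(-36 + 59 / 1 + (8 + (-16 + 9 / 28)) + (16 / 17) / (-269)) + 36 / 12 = 2345501 / 128044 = 18.32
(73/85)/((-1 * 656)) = -73/55760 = -0.00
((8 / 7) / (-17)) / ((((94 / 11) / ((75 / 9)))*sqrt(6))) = -550*sqrt(6) / 50337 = -0.03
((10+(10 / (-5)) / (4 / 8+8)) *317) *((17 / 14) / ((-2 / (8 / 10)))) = -52622 / 35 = -1503.49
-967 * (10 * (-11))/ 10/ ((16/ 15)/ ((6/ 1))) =478665/ 8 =59833.12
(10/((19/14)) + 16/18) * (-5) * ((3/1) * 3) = -7060/19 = -371.58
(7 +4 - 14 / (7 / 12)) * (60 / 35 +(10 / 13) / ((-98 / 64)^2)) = -63748 / 2401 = -26.55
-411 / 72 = -5.71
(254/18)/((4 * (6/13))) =1651/216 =7.64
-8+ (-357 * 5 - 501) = -2294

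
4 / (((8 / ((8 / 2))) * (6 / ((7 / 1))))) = 7 / 3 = 2.33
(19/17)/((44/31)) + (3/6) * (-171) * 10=-854.21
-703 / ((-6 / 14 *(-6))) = -4921 / 18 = -273.39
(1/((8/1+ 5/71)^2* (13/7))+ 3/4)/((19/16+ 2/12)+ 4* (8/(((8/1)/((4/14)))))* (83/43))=15586958716/73182454683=0.21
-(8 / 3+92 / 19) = -428 / 57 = -7.51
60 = 60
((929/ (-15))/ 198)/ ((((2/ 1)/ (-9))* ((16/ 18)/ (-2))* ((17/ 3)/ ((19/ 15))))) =-52953/ 74800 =-0.71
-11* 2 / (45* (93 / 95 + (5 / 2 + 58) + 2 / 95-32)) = -44 / 2655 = -0.02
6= 6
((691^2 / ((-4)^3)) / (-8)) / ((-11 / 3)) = -1432443 / 5632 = -254.34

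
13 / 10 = 1.30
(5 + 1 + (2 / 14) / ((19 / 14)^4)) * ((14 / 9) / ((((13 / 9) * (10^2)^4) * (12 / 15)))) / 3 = 2755949 / 101650380000000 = 0.00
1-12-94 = -105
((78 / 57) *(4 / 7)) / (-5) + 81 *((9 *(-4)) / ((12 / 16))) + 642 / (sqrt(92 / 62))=-2585624 / 665 + 321 *sqrt(1426) / 23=-3361.12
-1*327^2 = -106929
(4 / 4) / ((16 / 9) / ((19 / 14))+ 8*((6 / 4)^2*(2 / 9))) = 171 / 908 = 0.19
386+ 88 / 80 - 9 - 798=-419.90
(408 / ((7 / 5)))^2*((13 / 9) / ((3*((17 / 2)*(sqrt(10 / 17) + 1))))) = 12022400 / 1029 - 707200*sqrt(170) / 1029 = 2722.68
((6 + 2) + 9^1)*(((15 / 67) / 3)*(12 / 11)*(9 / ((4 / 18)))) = 41310 / 737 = 56.05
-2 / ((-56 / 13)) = 13 / 28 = 0.46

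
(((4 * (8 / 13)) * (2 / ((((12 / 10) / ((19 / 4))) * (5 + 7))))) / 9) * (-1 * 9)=-190 / 117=-1.62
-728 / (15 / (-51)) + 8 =12416 / 5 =2483.20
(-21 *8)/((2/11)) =-924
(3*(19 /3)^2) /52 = 361 /156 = 2.31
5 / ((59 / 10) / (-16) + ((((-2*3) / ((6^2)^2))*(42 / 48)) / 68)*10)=-1468800 / 108499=-13.54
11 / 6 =1.83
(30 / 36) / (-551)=-5 / 3306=-0.00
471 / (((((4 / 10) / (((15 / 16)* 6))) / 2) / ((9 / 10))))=190755 / 16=11922.19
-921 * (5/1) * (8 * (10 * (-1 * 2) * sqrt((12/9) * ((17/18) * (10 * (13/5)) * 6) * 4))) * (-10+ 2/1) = -165230217.85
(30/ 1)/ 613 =30/ 613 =0.05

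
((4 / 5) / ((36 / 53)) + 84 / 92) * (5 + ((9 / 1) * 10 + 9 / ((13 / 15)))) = 592936 / 2691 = 220.34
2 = 2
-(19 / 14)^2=-361 / 196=-1.84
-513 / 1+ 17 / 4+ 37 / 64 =-508.17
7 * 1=7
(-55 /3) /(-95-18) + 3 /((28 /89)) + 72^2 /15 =16862441 /47460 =355.30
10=10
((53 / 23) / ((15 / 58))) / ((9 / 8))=24592 / 3105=7.92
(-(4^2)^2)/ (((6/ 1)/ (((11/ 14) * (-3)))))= 704/ 7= 100.57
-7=-7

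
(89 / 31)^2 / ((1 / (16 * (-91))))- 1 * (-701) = -10859315 / 961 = -11300.02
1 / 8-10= -79 / 8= -9.88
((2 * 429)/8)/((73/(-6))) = -1287/146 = -8.82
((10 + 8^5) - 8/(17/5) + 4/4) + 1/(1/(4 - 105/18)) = 3343031/102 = 32774.81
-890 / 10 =-89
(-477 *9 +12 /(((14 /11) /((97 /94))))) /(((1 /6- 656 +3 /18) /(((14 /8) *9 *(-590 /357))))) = -1870707690 /11001431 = -170.04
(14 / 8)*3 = 21 / 4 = 5.25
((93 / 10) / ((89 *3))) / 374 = 31 / 332860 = 0.00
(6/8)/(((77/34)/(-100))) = -33.12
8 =8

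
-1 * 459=-459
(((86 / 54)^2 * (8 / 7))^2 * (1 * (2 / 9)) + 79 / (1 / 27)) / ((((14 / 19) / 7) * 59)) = 9506444372519 / 27655126758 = 343.75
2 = 2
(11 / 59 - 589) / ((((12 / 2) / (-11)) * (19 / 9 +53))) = 286605 / 14632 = 19.59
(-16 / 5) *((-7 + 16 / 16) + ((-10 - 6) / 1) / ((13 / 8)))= 3296 / 65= 50.71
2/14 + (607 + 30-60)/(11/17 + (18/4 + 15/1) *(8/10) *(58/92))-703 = -92924395/143444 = -647.81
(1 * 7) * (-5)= -35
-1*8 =-8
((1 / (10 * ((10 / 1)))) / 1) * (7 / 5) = 7 / 500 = 0.01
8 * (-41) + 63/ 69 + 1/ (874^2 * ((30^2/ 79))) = -224868488321/ 687488400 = -327.09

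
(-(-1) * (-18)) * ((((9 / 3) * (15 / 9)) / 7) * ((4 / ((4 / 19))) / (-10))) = 171 / 7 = 24.43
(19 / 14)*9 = 171 / 14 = 12.21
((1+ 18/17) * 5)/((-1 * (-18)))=175/306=0.57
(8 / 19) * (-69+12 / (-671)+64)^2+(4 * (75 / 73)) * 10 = 32284363376 / 624484267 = 51.70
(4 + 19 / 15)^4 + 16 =39760081 / 50625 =785.38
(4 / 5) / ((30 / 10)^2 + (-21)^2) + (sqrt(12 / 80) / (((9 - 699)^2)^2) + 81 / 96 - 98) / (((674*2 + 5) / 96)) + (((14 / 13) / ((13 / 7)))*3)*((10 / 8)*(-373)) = -140281285499 / 171492750 + sqrt(15) / 31946473659375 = -818.00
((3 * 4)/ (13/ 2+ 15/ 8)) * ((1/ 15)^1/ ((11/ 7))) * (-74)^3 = -90770176/ 3685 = -24632.34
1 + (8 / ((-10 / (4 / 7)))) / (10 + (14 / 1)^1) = 103 / 105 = 0.98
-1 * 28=-28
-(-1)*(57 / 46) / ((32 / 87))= 4959 / 1472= 3.37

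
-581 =-581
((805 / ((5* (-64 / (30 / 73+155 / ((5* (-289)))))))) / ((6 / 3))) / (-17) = 1031527 / 45907072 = 0.02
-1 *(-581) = 581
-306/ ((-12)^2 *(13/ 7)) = -119/ 104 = -1.14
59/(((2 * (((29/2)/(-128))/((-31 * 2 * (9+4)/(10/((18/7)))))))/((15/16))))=10271664/203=50599.33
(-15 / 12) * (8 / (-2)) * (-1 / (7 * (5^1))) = -0.14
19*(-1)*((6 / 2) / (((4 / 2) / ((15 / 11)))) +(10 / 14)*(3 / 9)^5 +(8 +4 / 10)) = -198.52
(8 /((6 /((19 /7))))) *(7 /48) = 19 /36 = 0.53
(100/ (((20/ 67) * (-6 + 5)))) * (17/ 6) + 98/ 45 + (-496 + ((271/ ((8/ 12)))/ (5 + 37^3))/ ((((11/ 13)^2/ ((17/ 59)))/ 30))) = -3913636748444/ 2712355965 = -1442.89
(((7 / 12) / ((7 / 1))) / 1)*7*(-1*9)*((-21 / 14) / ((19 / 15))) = 945 / 152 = 6.22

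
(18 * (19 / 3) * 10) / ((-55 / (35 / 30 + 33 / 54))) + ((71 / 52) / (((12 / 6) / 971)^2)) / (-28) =-2216158447 / 192192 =-11530.96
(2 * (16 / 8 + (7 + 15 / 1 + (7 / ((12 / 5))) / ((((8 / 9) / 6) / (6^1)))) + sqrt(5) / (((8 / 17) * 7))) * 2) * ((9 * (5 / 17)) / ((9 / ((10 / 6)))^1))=25 * sqrt(5) / 42 + 9475 / 34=280.01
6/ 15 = 0.40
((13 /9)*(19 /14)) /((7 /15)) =1235 /294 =4.20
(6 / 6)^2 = 1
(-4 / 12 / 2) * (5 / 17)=-0.05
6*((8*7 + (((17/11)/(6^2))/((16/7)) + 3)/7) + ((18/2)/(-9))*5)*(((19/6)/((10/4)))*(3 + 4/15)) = 303383507/237600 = 1276.87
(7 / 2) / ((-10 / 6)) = -21 / 10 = -2.10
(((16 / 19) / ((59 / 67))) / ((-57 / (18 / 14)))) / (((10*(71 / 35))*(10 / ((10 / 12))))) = -134 / 1512229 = -0.00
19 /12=1.58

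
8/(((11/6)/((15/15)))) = 48/11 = 4.36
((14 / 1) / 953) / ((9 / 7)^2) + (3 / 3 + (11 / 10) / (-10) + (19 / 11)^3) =62182190887 / 10274388300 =6.05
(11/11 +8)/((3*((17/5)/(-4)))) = -60/17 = -3.53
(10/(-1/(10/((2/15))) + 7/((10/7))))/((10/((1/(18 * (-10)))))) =-5/4398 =-0.00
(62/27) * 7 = 434/27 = 16.07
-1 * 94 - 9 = -103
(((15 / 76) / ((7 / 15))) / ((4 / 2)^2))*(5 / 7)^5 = 703125 / 35765296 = 0.02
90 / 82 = 45 / 41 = 1.10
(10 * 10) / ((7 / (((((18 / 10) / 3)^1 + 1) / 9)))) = 160 / 63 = 2.54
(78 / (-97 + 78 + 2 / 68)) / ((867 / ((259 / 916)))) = -3367 / 2510985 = -0.00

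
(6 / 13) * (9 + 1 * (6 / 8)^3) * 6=5427 / 208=26.09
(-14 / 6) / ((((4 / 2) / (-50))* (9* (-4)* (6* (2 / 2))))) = -175 / 648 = -0.27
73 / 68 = 1.07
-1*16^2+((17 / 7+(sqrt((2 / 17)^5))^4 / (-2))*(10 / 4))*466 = 36314098124612477 / 14111957303143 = 2573.29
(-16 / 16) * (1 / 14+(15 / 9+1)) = -115 / 42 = -2.74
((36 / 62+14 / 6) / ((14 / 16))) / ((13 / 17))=36856 / 8463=4.35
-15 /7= -2.14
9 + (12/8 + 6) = 33/2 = 16.50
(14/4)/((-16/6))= -21/16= -1.31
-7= -7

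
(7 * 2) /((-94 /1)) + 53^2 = 132016 /47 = 2808.85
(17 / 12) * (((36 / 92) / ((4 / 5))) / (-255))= -1 / 368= -0.00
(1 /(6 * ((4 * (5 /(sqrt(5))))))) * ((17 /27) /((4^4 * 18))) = 17 * sqrt(5) /14929920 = 0.00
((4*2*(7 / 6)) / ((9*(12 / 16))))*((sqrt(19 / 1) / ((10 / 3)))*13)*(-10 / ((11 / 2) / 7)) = -20384*sqrt(19) / 297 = -299.16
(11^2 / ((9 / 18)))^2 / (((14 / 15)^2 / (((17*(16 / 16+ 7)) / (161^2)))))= 448014600 / 1270129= 352.73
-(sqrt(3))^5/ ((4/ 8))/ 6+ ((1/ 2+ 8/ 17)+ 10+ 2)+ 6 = 645/ 34-3* sqrt(3) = 13.77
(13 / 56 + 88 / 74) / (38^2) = 155 / 157472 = 0.00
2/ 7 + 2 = 16/ 7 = 2.29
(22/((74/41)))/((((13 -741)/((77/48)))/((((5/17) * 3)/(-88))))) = 2255/8373248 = 0.00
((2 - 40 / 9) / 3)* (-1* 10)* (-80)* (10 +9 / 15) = -186560 / 27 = -6909.63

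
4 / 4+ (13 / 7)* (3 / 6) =27 / 14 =1.93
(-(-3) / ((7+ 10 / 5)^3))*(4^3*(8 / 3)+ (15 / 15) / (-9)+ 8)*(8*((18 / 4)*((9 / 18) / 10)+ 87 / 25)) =396929 / 18225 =21.78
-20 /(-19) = 20 /19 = 1.05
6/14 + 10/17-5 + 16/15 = -5206/1785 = -2.92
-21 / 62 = -0.34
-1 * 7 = -7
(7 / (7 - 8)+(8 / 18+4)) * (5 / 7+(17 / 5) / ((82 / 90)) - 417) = 2723269 / 2583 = 1054.30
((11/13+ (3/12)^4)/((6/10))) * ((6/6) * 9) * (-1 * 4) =-42435/832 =-51.00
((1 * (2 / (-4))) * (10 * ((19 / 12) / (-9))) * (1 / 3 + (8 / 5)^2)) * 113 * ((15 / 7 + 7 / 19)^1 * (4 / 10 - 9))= -6211.12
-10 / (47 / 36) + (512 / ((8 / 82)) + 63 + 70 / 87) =5304.15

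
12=12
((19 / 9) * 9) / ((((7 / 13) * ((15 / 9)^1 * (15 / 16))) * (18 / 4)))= 7904 / 1575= 5.02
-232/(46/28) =-3248/23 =-141.22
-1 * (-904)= 904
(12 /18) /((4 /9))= 3 /2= 1.50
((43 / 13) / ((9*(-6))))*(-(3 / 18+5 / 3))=473 / 4212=0.11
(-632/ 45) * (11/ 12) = -1738/ 135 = -12.87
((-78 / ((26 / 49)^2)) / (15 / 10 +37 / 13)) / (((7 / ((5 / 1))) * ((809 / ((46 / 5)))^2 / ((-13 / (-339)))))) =-9435244 / 41785339445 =-0.00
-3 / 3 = -1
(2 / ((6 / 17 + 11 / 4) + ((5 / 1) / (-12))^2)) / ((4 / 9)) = 11016 / 8021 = 1.37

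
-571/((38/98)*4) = -27979/76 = -368.14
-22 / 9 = -2.44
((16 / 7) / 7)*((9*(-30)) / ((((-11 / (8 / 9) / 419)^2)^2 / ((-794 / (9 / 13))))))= 208497032069226168320 / 1568973483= 132887543561.64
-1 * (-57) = 57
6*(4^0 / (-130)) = -3 / 65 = -0.05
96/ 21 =32/ 7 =4.57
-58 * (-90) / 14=2610 / 7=372.86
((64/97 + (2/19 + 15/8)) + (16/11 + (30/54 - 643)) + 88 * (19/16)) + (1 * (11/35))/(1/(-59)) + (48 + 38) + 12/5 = -4740888091/10217592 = -463.99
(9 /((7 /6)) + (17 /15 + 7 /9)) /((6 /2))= 3032 /945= 3.21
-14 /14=-1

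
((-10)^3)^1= -1000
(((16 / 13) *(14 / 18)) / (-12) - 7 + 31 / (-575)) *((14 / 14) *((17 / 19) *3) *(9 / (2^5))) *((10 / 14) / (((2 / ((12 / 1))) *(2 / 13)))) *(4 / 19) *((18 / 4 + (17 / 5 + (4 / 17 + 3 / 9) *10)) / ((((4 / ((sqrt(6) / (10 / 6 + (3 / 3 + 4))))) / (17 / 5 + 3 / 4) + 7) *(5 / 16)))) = -142.69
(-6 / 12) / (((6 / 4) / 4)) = -4 / 3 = -1.33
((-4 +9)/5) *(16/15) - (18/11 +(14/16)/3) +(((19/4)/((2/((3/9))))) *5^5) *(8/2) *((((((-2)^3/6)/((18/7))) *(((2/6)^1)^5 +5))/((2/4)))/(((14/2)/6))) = -127074486619/2886840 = -44018.54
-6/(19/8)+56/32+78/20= 1187/380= 3.12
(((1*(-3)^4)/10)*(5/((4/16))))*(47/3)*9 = 22842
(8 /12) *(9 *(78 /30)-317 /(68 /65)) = -95069 /510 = -186.41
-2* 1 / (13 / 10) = -20 / 13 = -1.54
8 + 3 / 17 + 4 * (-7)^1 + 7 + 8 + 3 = -31 / 17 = -1.82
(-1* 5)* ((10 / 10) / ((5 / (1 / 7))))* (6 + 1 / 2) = -13 / 14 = -0.93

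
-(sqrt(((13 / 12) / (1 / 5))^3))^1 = -65 * sqrt(195) / 72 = -12.61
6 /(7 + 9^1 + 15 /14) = 84 /239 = 0.35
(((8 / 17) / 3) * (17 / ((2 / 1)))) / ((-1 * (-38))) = 2 / 57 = 0.04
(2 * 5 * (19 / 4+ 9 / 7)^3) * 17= 410278765 / 10976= 37379.63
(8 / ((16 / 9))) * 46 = 207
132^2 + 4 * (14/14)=17428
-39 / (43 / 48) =-1872 / 43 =-43.53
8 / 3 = 2.67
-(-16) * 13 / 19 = 208 / 19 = 10.95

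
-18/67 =-0.27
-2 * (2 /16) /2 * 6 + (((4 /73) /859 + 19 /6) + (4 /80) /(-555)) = 420524242 /174011925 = 2.42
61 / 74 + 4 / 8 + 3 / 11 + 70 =71.60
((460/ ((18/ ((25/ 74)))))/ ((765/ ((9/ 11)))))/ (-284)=-575/ 17684964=-0.00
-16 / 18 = -8 / 9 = -0.89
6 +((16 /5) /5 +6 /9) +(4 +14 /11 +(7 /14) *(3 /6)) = 42337 /3300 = 12.83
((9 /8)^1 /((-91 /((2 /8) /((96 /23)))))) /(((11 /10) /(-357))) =17595 /73216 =0.24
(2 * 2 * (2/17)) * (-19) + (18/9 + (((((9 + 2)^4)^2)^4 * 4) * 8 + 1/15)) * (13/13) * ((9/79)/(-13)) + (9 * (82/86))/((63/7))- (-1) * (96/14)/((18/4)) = -46672932501778613599311465265022667028528/78827385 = -592090331320500021652519200000000.00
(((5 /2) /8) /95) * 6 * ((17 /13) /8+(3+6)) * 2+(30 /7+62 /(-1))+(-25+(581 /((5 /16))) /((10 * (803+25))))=-23515094389 /286322400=-82.13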